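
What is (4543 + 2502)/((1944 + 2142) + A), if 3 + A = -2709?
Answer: 7045/1374 ≈ 5.1274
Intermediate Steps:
A = -2712 (A = -3 - 2709 = -2712)
(4543 + 2502)/((1944 + 2142) + A) = (4543 + 2502)/((1944 + 2142) - 2712) = 7045/(4086 - 2712) = 7045/1374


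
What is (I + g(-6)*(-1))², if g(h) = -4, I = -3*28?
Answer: 6400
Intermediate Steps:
I = -84
(I + g(-6)*(-1))² = (-84 - 4*(-1))² = (-84 + 4)² = (-80)² = 6400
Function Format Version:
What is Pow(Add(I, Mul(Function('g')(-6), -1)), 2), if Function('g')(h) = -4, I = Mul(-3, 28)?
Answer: 6400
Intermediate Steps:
I = -84
Pow(Add(I, Mul(Function('g')(-6), -1)), 2) = Pow(Add(-84, Mul(-4, -1)), 2) = Pow(Add(-84, 4), 2) = Pow(-80, 2) = 6400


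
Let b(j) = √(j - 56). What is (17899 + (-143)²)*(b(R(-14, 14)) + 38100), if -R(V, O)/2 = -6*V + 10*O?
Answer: 1461058800 + 230088*I*√14 ≈ 1.4611e+9 + 8.6091e+5*I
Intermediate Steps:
R(V, O) = -20*O + 12*V (R(V, O) = -2*(-6*V + 10*O) = -20*O + 12*V)
b(j) = √(-56 + j)
(17899 + (-143)²)*(b(R(-14, 14)) + 38100) = (17899 + (-143)²)*(√(-56 + (-20*14 + 12*(-14))) + 38100) = (17899 + 20449)*(√(-56 + (-280 - 168)) + 38100) = 38348*(√(-56 - 448) + 38100) = 38348*(√(-504) + 38100) = 38348*(6*I*√14 + 38100) = 38348*(38100 + 6*I*√14) = 1461058800 + 230088*I*√14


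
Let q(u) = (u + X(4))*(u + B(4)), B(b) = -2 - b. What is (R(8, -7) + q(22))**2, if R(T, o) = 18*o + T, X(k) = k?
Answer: 88804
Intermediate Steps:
q(u) = (-6 + u)*(4 + u) (q(u) = (u + 4)*(u + (-2 - 1*4)) = (4 + u)*(u + (-2 - 4)) = (4 + u)*(u - 6) = (4 + u)*(-6 + u) = (-6 + u)*(4 + u))
R(T, o) = T + 18*o
(R(8, -7) + q(22))**2 = ((8 + 18*(-7)) + (-24 + 22**2 - 2*22))**2 = ((8 - 126) + (-24 + 484 - 44))**2 = (-118 + 416)**2 = 298**2 = 88804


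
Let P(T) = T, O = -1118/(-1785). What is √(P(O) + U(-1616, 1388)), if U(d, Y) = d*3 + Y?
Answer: I*√11022342870/1785 ≈ 58.816*I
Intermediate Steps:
U(d, Y) = Y + 3*d (U(d, Y) = 3*d + Y = Y + 3*d)
O = 1118/1785 (O = -1118*(-1/1785) = 1118/1785 ≈ 0.62633)
√(P(O) + U(-1616, 1388)) = √(1118/1785 + (1388 + 3*(-1616))) = √(1118/1785 + (1388 - 4848)) = √(1118/1785 - 3460) = √(-6174982/1785) = I*√11022342870/1785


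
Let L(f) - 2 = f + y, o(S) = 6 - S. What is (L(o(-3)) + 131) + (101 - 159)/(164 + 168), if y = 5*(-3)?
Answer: 21053/166 ≈ 126.83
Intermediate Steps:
y = -15
L(f) = -13 + f (L(f) = 2 + (f - 15) = 2 + (-15 + f) = -13 + f)
(L(o(-3)) + 131) + (101 - 159)/(164 + 168) = ((-13 + (6 - 1*(-3))) + 131) + (101 - 159)/(164 + 168) = ((-13 + (6 + 3)) + 131) - 58/332 = ((-13 + 9) + 131) - 58*1/332 = (-4 + 131) - 29/166 = 127 - 29/166 = 21053/166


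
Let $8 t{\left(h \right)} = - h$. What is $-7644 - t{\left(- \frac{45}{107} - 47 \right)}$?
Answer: $- \frac{3274169}{428} \approx -7649.9$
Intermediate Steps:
$t{\left(h \right)} = - \frac{h}{8}$ ($t{\left(h \right)} = \frac{\left(-1\right) h}{8} = - \frac{h}{8}$)
$-7644 - t{\left(- \frac{45}{107} - 47 \right)} = -7644 - - \frac{- \frac{45}{107} - 47}{8} = -7644 - \left(- \frac{1}{8}\right) \left(- \frac{5074}{107}\right) = -7644 - \frac{2537}{428} = - \frac{3274169}{428}$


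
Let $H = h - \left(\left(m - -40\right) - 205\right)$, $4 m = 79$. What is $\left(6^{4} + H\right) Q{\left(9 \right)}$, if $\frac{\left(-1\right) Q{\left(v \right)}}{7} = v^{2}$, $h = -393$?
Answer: $- \frac{2377431}{4} \approx -5.9436 \cdot 10^{5}$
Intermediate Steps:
$m = \frac{79}{4}$ ($m = \frac{1}{4} \cdot 79 = \frac{79}{4} \approx 19.75$)
$H = - \frac{991}{4}$ ($H = -393 - \left(\left(\frac{79}{4} - -40\right) - 205\right) = -393 - \left(\left(\frac{79}{4} + 40\right) - 205\right) = -393 - \left(\frac{239}{4} - 205\right) = -393 - - \frac{581}{4} = -393 + \frac{581}{4} = - \frac{991}{4} \approx -247.75$)
$Q{\left(v \right)} = - 7 v^{2}$
$\left(6^{4} + H\right) Q{\left(9 \right)} = \left(6^{4} - \frac{991}{4}\right) \left(- 7 \cdot 9^{2}\right) = \left(1296 - \frac{991}{4}\right) \left(\left(-7\right) 81\right) = \frac{4193}{4} \left(-567\right) = - \frac{2377431}{4}$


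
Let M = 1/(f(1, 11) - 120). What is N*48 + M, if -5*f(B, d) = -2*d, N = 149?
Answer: 4133851/578 ≈ 7152.0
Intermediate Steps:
f(B, d) = 2*d/5 (f(B, d) = -(-2)*d/5 = 2*d/5)
M = -5/578 (M = 1/((2/5)*11 - 120) = 1/(22/5 - 120) = 1/(-578/5) = -5/578 ≈ -0.0086505)
N*48 + M = 149*48 - 5/578 = 7152 - 5/578 = 4133851/578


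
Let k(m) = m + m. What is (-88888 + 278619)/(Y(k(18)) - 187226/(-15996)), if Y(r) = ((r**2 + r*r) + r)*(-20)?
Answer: -1517468538/420281267 ≈ -3.6106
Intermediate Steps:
k(m) = 2*m
Y(r) = -40*r**2 - 20*r (Y(r) = ((r**2 + r**2) + r)*(-20) = (2*r**2 + r)*(-20) = (r + 2*r**2)*(-20) = -40*r**2 - 20*r)
(-88888 + 278619)/(Y(k(18)) - 187226/(-15996)) = (-88888 + 278619)/(-20*2*18*(1 + 2*(2*18)) - 187226/(-15996)) = 189731/(-20*36*(1 + 2*36) - 187226*(-1/15996)) = 189731/(-20*36*(1 + 72) + 93613/7998) = 189731/(-20*36*73 + 93613/7998) = 189731/(-52560 + 93613/7998) = 189731/(-420281267/7998) = 189731*(-7998/420281267) = -1517468538/420281267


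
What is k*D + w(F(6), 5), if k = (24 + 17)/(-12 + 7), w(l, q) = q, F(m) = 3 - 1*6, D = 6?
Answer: -221/5 ≈ -44.200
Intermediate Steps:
F(m) = -3 (F(m) = 3 - 6 = -3)
k = -41/5 (k = 41/(-5) = 41*(-1/5) = -41/5 ≈ -8.2000)
k*D + w(F(6), 5) = -41/5*6 + 5 = -246/5 + 5 = -221/5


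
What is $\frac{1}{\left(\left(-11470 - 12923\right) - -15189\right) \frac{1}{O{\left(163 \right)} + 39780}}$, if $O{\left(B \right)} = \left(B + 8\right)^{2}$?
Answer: $- \frac{23007}{3068} \approx -7.499$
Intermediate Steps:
$O{\left(B \right)} = \left(8 + B\right)^{2}$
$\frac{1}{\left(\left(-11470 - 12923\right) - -15189\right) \frac{1}{O{\left(163 \right)} + 39780}} = \frac{1}{\left(\left(-11470 - 12923\right) - -15189\right) \frac{1}{\left(8 + 163\right)^{2} + 39780}} = \frac{1}{\left(-24393 + 15189\right) \frac{1}{171^{2} + 39780}} = \frac{1}{\left(-9204\right) \frac{1}{29241 + 39780}} = \frac{1}{\left(-9204\right) \frac{1}{69021}} = \frac{1}{- \frac{3068}{23007}} = - \frac{23007}{3068}$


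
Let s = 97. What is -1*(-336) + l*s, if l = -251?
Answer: -24011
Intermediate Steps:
-1*(-336) + l*s = -1*(-336) - 251*97 = 336 - 24347 = -24011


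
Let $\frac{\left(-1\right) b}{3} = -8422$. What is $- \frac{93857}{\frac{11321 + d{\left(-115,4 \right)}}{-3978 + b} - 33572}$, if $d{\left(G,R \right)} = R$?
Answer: $\frac{666009272}{238223137} \approx 2.7957$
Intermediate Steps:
$b = 25266$ ($b = \left(-3\right) \left(-8422\right) = 25266$)
$- \frac{93857}{\frac{11321 + d{\left(-115,4 \right)}}{-3978 + b} - 33572} = - \frac{93857}{\frac{11321 + 4}{-3978 + 25266} - 33572} = - \frac{93857}{\frac{11325}{21288} - 33572} = - \frac{93857}{11325 \cdot \frac{1}{21288} - 33572} = - \frac{93857}{\frac{3775}{7096} - 33572} = - \frac{93857}{- \frac{238223137}{7096}} = \left(-93857\right) \left(- \frac{7096}{238223137}\right) = \frac{666009272}{238223137}$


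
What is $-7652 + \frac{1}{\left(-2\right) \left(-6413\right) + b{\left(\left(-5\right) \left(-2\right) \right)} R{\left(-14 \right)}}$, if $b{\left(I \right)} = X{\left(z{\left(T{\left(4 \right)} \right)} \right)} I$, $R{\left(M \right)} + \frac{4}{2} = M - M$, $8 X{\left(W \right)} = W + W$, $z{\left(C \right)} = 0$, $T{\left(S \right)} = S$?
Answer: $- \frac{98144551}{12826} \approx -7652.0$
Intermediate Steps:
$X{\left(W \right)} = \frac{W}{4}$ ($X{\left(W \right)} = \frac{W + W}{8} = \frac{2 W}{8} = \frac{W}{4}$)
$R{\left(M \right)} = -2$ ($R{\left(M \right)} = -2 + \left(M - M\right) = -2 + 0 = -2$)
$b{\left(I \right)} = 0$ ($b{\left(I \right)} = \frac{1}{4} \cdot 0 I = 0 I = 0$)
$-7652 + \frac{1}{\left(-2\right) \left(-6413\right) + b{\left(\left(-5\right) \left(-2\right) \right)} R{\left(-14 \right)}} = -7652 + \frac{1}{\left(-2\right) \left(-6413\right) + 0 \left(-2\right)} = -7652 + \frac{1}{12826 + 0} = -7652 + \frac{1}{12826} = - \frac{98144551}{12826}$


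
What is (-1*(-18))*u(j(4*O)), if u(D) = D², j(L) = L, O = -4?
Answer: 4608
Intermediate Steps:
(-1*(-18))*u(j(4*O)) = (-1*(-18))*(4*(-4))² = 18*(-16)² = 18*256 = 4608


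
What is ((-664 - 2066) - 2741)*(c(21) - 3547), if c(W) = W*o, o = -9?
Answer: 20439656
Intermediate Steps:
c(W) = -9*W (c(W) = W*(-9) = -9*W)
((-664 - 2066) - 2741)*(c(21) - 3547) = ((-664 - 2066) - 2741)*(-9*21 - 3547) = (-2730 - 2741)*(-189 - 3547) = -5471*(-3736) = 20439656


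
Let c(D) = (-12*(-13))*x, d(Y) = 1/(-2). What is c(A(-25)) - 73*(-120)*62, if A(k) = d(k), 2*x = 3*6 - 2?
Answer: 544368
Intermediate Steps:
d(Y) = -1/2
x = 8 (x = (3*6 - 2)/2 = (18 - 2)/2 = (1/2)*16 = 8)
A(k) = -1/2
c(D) = 1248 (c(D) = -12*(-13)*8 = 156*8 = 1248)
c(A(-25)) - 73*(-120)*62 = 1248 - 73*(-120)*62 = 1248 + 8760*62 = 1248 + 543120 = 544368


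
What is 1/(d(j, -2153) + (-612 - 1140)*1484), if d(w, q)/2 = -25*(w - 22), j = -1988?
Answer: -1/2499468 ≈ -4.0008e-7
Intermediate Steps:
d(w, q) = 1100 - 50*w (d(w, q) = 2*(-25*(w - 22)) = 2*(-25*(-22 + w)) = 2*(550 - 25*w) = 1100 - 50*w)
1/(d(j, -2153) + (-612 - 1140)*1484) = 1/((1100 - 50*(-1988)) + (-612 - 1140)*1484) = 1/((1100 + 99400) - 1752*1484) = 1/(100500 - 2599968) = 1/(-2499468) = -1/2499468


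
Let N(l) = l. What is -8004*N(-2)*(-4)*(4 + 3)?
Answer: -448224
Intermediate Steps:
-8004*N(-2)*(-4)*(4 + 3) = -8004*(-2*(-4))*(4 + 3) = -64032*7 = -8004*56 = -448224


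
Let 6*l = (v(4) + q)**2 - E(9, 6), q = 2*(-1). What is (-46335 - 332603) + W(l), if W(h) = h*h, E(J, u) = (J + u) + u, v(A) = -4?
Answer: -1515727/4 ≈ -3.7893e+5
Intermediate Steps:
q = -2
E(J, u) = J + 2*u
l = 5/2 (l = ((-4 - 2)**2 - (9 + 2*6))/6 = ((-6)**2 - (9 + 12))/6 = (36 - 1*21)/6 = (36 - 21)/6 = (1/6)*15 = 5/2 ≈ 2.5000)
W(h) = h**2
(-46335 - 332603) + W(l) = (-46335 - 332603) + (5/2)**2 = -378938 + 25/4 = -1515727/4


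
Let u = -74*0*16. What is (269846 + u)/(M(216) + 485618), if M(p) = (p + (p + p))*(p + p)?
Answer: 134923/382777 ≈ 0.35248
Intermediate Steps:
u = 0 (u = 0*16 = 0)
M(p) = 6*p² (M(p) = (p + 2*p)*(2*p) = (3*p)*(2*p) = 6*p²)
(269846 + u)/(M(216) + 485618) = (269846 + 0)/(6*216² + 485618) = 269846/(6*46656 + 485618) = 269846/(279936 + 485618) = 269846/765554 = 269846*(1/765554) = 134923/382777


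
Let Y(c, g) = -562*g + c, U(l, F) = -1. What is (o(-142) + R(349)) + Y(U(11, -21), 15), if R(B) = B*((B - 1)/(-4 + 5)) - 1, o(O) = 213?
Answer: 113233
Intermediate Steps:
Y(c, g) = c - 562*g
R(B) = -1 + B*(-1 + B) (R(B) = B*((-1 + B)/1) - 1 = B*((-1 + B)*1) - 1 = B*(-1 + B) - 1 = -1 + B*(-1 + B))
(o(-142) + R(349)) + Y(U(11, -21), 15) = (213 + (-1 + 349**2 - 1*349)) + (-1 - 562*15) = (213 + (-1 + 121801 - 349)) + (-1 - 8430) = (213 + 121451) - 8431 = 121664 - 8431 = 113233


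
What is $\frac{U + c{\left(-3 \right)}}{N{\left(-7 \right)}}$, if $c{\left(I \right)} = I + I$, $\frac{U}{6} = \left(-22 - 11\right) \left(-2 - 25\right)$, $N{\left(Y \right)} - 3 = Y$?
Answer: $-1335$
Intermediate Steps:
$N{\left(Y \right)} = 3 + Y$
$U = 5346$ ($U = 6 \left(-22 - 11\right) \left(-2 - 25\right) = 6 \left(\left(-33\right) \left(-27\right)\right) = 6 \cdot 891 = 5346$)
$c{\left(I \right)} = 2 I$
$\frac{U + c{\left(-3 \right)}}{N{\left(-7 \right)}} = \frac{5346 + 2 \left(-3\right)}{3 - 7} = \frac{5346 - 6}{-4} = \left(- \frac{1}{4}\right) 5340 = -1335$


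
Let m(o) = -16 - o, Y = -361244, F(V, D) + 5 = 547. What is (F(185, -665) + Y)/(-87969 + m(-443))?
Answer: 180351/43771 ≈ 4.1203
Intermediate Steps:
F(V, D) = 542 (F(V, D) = -5 + 547 = 542)
(F(185, -665) + Y)/(-87969 + m(-443)) = (542 - 361244)/(-87969 + (-16 - 1*(-443))) = -360702/(-87969 + (-16 + 443)) = -360702/(-87969 + 427) = -360702/(-87542) = -360702*(-1/87542) = 180351/43771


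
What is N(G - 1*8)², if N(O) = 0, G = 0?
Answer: 0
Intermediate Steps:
N(G - 1*8)² = 0² = 0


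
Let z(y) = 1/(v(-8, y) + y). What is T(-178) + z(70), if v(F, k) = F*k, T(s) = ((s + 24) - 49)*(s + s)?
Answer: 35411319/490 ≈ 72268.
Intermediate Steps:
T(s) = 2*s*(-25 + s) (T(s) = ((24 + s) - 49)*(2*s) = (-25 + s)*(2*s) = 2*s*(-25 + s))
z(y) = -1/(7*y) (z(y) = 1/(-8*y + y) = 1/(-7*y) = -1/(7*y))
T(-178) + z(70) = 2*(-178)*(-25 - 178) - 1/7/70 = 2*(-178)*(-203) - 1/7*1/70 = 72268 - 1/490 = 35411319/490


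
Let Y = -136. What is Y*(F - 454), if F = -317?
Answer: 104856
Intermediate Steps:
Y*(F - 454) = -136*(-317 - 454) = -136*(-771) = 104856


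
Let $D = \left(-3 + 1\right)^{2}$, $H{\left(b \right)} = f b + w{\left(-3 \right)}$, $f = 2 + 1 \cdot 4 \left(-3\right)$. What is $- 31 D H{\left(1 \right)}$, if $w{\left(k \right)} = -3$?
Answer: $1612$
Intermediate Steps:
$f = -10$ ($f = 2 + 1 \left(-12\right) = 2 - 12 = -10$)
$H{\left(b \right)} = -3 - 10 b$ ($H{\left(b \right)} = - 10 b - 3 = -3 - 10 b$)
$D = 4$ ($D = \left(-2\right)^{2} = 4$)
$- 31 D H{\left(1 \right)} = \left(-31\right) 4 \left(-3 - 10\right) = - 124 \left(-3 - 10\right) = \left(-124\right) \left(-13\right) = 1612$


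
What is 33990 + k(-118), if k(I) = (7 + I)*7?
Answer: 33213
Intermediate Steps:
k(I) = 49 + 7*I
33990 + k(-118) = 33990 + (49 + 7*(-118)) = 33990 + (49 - 826) = 33990 - 777 = 33213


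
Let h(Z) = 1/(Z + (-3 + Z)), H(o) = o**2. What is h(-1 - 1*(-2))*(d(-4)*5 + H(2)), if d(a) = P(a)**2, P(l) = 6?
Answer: -184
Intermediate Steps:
d(a) = 36 (d(a) = 6**2 = 36)
h(Z) = 1/(-3 + 2*Z)
h(-1 - 1*(-2))*(d(-4)*5 + H(2)) = (36*5 + 2**2)/(-3 + 2*(-1 - 1*(-2))) = (180 + 4)/(-3 + 2*(-1 + 2)) = 184/(-3 + 2*1) = 184/(-3 + 2) = 184/(-1) = -1*184 = -184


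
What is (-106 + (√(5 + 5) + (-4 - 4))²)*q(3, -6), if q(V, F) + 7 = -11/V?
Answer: 1024/3 + 512*√10/3 ≈ 881.03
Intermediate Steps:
q(V, F) = -7 - 11/V
(-106 + (√(5 + 5) + (-4 - 4))²)*q(3, -6) = (-106 + (√(5 + 5) + (-4 - 4))²)*(-7 - 11/3) = (-106 + (√10 - 8)²)*(-7 - 11*⅓) = (-106 + (-8 + √10)²)*(-7 - 11/3) = (-106 + (-8 + √10)²)*(-32/3) = 3392/3 - 32*(-8 + √10)²/3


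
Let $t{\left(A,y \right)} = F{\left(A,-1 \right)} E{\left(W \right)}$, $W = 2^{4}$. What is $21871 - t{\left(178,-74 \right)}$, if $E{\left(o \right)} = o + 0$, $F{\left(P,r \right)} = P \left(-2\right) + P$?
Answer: $24719$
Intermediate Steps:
$F{\left(P,r \right)} = - P$ ($F{\left(P,r \right)} = - 2 P + P = - P$)
$W = 16$
$E{\left(o \right)} = o$
$t{\left(A,y \right)} = - 16 A$ ($t{\left(A,y \right)} = - A 16 = - 16 A$)
$21871 - t{\left(178,-74 \right)} = 21871 - \left(-16\right) 178 = 21871 - -2848 = 21871 + 2848 = 24719$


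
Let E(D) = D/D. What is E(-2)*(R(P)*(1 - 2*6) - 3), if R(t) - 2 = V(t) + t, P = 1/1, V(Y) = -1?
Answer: -25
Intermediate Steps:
E(D) = 1
P = 1
R(t) = 1 + t (R(t) = 2 + (-1 + t) = 1 + t)
E(-2)*(R(P)*(1 - 2*6) - 3) = 1*((1 + 1)*(1 - 2*6) - 3) = 1*(2*(1 - 12) - 3) = 1*(2*(-11) - 3) = 1*(-22 - 3) = 1*(-25) = -25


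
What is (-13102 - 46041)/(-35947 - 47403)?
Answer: 59143/83350 ≈ 0.70957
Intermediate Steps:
(-13102 - 46041)/(-35947 - 47403) = -59143/(-83350) = -59143*(-1/83350) = 59143/83350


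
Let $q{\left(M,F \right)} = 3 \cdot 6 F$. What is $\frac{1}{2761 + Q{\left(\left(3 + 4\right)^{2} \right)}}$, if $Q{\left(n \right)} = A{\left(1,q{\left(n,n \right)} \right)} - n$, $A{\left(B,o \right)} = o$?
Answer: $\frac{1}{3594} \approx 0.00027824$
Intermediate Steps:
$q{\left(M,F \right)} = 18 F$
$Q{\left(n \right)} = 17 n$ ($Q{\left(n \right)} = 18 n - n = 17 n$)
$\frac{1}{2761 + Q{\left(\left(3 + 4\right)^{2} \right)}} = \frac{1}{2761 + 17 \left(3 + 4\right)^{2}} = \frac{1}{2761 + 17 \cdot 7^{2}} = \frac{1}{2761 + 17 \cdot 49} = \frac{1}{2761 + 833} = \frac{1}{3594}$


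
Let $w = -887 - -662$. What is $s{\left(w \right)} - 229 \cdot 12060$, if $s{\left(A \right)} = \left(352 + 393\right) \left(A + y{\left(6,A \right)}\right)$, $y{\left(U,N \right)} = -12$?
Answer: $-2938305$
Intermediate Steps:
$w = -225$ ($w = -887 + 662 = -225$)
$s{\left(A \right)} = -8940 + 745 A$ ($s{\left(A \right)} = \left(352 + 393\right) \left(A - 12\right) = 745 \left(-12 + A\right) = -8940 + 745 A$)
$s{\left(w \right)} - 229 \cdot 12060 = \left(-8940 + 745 \left(-225\right)\right) - 229 \cdot 12060 = \left(-8940 - 167625\right) - 2761740 = -176565 - 2761740 = -2938305$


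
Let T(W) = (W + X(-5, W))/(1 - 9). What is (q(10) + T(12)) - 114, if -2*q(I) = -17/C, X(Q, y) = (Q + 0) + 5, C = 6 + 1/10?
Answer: -13921/122 ≈ -114.11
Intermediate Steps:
C = 61/10 (C = 6 + 1/10 = 61/10 ≈ 6.1000)
X(Q, y) = 5 + Q (X(Q, y) = Q + 5 = 5 + Q)
q(I) = 85/61 (q(I) = -(-17)/(2*61/10) = -(-17)*10/(2*61) = -1/2*(-170/61) = 85/61)
T(W) = -W/8 (T(W) = (W + (5 - 5))/(1 - 9) = (W + 0)/(-8) = W*(-1/8) = -W/8)
(q(10) + T(12)) - 114 = (85/61 - 1/8*12) - 114 = (85/61 - 3/2) - 114 = -13/122 - 114 = -13921/122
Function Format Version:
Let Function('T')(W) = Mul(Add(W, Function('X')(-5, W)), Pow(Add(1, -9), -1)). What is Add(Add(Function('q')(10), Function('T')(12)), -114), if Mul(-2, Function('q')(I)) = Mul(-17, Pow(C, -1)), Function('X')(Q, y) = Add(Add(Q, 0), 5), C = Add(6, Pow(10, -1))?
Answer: Rational(-13921, 122) ≈ -114.11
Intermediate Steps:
C = Rational(61, 10) (C = Add(6, Rational(1, 10)) = Rational(61, 10) ≈ 6.1000)
Function('X')(Q, y) = Add(5, Q) (Function('X')(Q, y) = Add(Q, 5) = Add(5, Q))
Function('q')(I) = Rational(85, 61) (Function('q')(I) = Mul(Rational(-1, 2), Mul(-17, Pow(Rational(61, 10), -1))) = Mul(Rational(-1, 2), Mul(-17, Rational(10, 61))) = Mul(Rational(-1, 2), Rational(-170, 61)) = Rational(85, 61))
Function('T')(W) = Mul(Rational(-1, 8), W) (Function('T')(W) = Mul(Add(W, Add(5, -5)), Pow(Add(1, -9), -1)) = Mul(Add(W, 0), Pow(-8, -1)) = Mul(W, Rational(-1, 8)) = Mul(Rational(-1, 8), W))
Add(Add(Function('q')(10), Function('T')(12)), -114) = Add(Add(Rational(85, 61), Mul(Rational(-1, 8), 12)), -114) = Add(Add(Rational(85, 61), Rational(-3, 2)), -114) = Add(Rational(-13, 122), -114) = Rational(-13921, 122)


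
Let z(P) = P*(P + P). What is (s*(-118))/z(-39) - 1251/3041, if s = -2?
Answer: -1543933/4625361 ≈ -0.33380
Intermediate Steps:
z(P) = 2*P² (z(P) = P*(2*P) = 2*P²)
(s*(-118))/z(-39) - 1251/3041 = (-2*(-118))/((2*(-39)²)) - 1251/3041 = 236/((2*1521)) - 1251*1/3041 = 236/3042 - 1251/3041 = 236*(1/3042) - 1251/3041 = 118/1521 - 1251/3041 = -1543933/4625361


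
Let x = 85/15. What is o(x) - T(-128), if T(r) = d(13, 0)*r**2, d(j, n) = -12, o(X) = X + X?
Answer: 589858/3 ≈ 1.9662e+5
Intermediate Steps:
x = 17/3 (x = 85*(1/15) = 17/3 ≈ 5.6667)
o(X) = 2*X
T(r) = -12*r**2
o(x) - T(-128) = 2*(17/3) - (-12)*(-128)**2 = 34/3 - (-12)*16384 = 34/3 - 1*(-196608) = 34/3 + 196608 = 589858/3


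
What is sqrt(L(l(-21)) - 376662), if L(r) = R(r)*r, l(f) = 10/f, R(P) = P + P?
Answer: I*sqrt(166107742)/21 ≈ 613.73*I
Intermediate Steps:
R(P) = 2*P
L(r) = 2*r**2 (L(r) = (2*r)*r = 2*r**2)
sqrt(L(l(-21)) - 376662) = sqrt(2*(10/(-21))**2 - 376662) = sqrt(2*(10*(-1/21))**2 - 376662) = sqrt(2*(-10/21)**2 - 376662) = sqrt(2*(100/441) - 376662) = sqrt(200/441 - 376662) = sqrt(-166107742/441) = I*sqrt(166107742)/21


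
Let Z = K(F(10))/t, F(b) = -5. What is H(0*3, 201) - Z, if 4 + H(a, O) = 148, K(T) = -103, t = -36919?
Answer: 5316233/36919 ≈ 144.00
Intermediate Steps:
H(a, O) = 144 (H(a, O) = -4 + 148 = 144)
Z = 103/36919 (Z = -103/(-36919) = -103*(-1/36919) = 103/36919 ≈ 0.0027899)
H(0*3, 201) - Z = 144 - 1*103/36919 = 144 - 103/36919 = 5316233/36919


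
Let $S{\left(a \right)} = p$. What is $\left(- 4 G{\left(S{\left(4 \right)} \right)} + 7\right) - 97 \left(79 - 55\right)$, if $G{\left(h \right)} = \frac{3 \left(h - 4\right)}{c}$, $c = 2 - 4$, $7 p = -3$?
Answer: $- \frac{16433}{7} \approx -2347.6$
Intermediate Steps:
$p = - \frac{3}{7}$ ($p = \frac{1}{7} \left(-3\right) = - \frac{3}{7} \approx -0.42857$)
$S{\left(a \right)} = - \frac{3}{7}$
$c = -2$
$G{\left(h \right)} = 6 - \frac{3 h}{2}$ ($G{\left(h \right)} = \frac{3 \left(h - 4\right)}{-2} = 3 \left(-4 + h\right) \left(- \frac{1}{2}\right) = \left(-12 + 3 h\right) \left(- \frac{1}{2}\right) = 6 - \frac{3 h}{2}$)
$\left(- 4 G{\left(S{\left(4 \right)} \right)} + 7\right) - 97 \left(79 - 55\right) = \left(- 4 \left(6 - - \frac{9}{14}\right) + 7\right) - 97 \left(79 - 55\right) = \left(- 4 \left(6 + \frac{9}{14}\right) + 7\right) - 2328 = \left(\left(-4\right) \frac{93}{14} + 7\right) - 2328 = \left(- \frac{186}{7} + 7\right) - 2328 = - \frac{137}{7} - 2328 = - \frac{16433}{7}$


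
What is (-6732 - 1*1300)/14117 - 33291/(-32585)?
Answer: 10960333/24210655 ≈ 0.45271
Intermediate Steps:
(-6732 - 1*1300)/14117 - 33291/(-32585) = (-6732 - 1300)*(1/14117) - 33291*(-1/32585) = -8032*1/14117 + 33291/32585 = -8032/14117 + 33291/32585 = 10960333/24210655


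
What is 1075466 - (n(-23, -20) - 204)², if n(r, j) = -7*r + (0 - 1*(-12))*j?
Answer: 995377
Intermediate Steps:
n(r, j) = -7*r + 12*j (n(r, j) = -7*r + (0 + 12)*j = -7*r + 12*j)
1075466 - (n(-23, -20) - 204)² = 1075466 - ((-7*(-23) + 12*(-20)) - 204)² = 1075466 - ((161 - 240) - 204)² = 1075466 - (-79 - 204)² = 1075466 - 1*(-283)² = 1075466 - 1*80089 = 1075466 - 80089 = 995377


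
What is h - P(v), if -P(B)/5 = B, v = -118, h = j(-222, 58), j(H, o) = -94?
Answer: -684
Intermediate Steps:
h = -94
P(B) = -5*B
h - P(v) = -94 - (-5)*(-118) = -94 - 1*590 = -94 - 590 = -684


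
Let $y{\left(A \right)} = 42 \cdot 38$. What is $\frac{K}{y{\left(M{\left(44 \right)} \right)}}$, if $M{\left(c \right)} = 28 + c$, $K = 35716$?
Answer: $\frac{8929}{399} \approx 22.378$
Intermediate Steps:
$y{\left(A \right)} = 1596$
$\frac{K}{y{\left(M{\left(44 \right)} \right)}} = \frac{35716}{1596} = 35716 \cdot \frac{1}{1596} = \frac{8929}{399}$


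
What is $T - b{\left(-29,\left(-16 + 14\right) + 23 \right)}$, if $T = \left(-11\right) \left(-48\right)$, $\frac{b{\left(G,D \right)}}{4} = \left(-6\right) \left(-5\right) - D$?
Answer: $492$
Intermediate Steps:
$b{\left(G,D \right)} = 120 - 4 D$ ($b{\left(G,D \right)} = 4 \left(\left(-6\right) \left(-5\right) - D\right) = 4 \left(30 - D\right) = 120 - 4 D$)
$T = 528$
$T - b{\left(-29,\left(-16 + 14\right) + 23 \right)} = 528 - \left(120 - 4 \left(\left(-16 + 14\right) + 23\right)\right) = 528 - \left(120 - 4 \left(-2 + 23\right)\right) = 528 - \left(120 - 84\right) = 528 - 36 = 492$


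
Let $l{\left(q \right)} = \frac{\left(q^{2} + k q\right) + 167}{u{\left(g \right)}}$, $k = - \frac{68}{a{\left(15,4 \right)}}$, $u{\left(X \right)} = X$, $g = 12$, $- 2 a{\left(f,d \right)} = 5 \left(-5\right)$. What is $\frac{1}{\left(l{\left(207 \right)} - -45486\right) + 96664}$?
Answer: $\frac{75}{10923062} \approx 6.8662 \cdot 10^{-6}$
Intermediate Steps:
$a{\left(f,d \right)} = \frac{25}{2}$ ($a{\left(f,d \right)} = - \frac{5 \left(-5\right)}{2} = \left(- \frac{1}{2}\right) \left(-25\right) = \frac{25}{2}$)
$k = - \frac{136}{25}$ ($k = - \frac{68}{\frac{25}{2}} = \left(-68\right) \frac{2}{25} = - \frac{136}{25} \approx -5.44$)
$l{\left(q \right)} = \frac{167}{12} - \frac{34 q}{75} + \frac{q^{2}}{12}$ ($l{\left(q \right)} = \frac{\left(q^{2} - \frac{136 q}{25}\right) + 167}{12} = \left(167 + q^{2} - \frac{136 q}{25}\right) \frac{1}{12} = \frac{167}{12} - \frac{34 q}{75} + \frac{q^{2}}{12}$)
$\frac{1}{\left(l{\left(207 \right)} - -45486\right) + 96664} = \frac{1}{\left(\left(\frac{167}{12} - \frac{2346}{25} + \frac{207^{2}}{12}\right) - -45486\right) + 96664} = \frac{1}{\left(\left(\frac{167}{12} - \frac{2346}{25} + \frac{1}{12} \cdot 42849\right) + 45486\right) + 96664} = \frac{1}{\left(\left(\frac{167}{12} - \frac{2346}{25} + \frac{14283}{4}\right) + 45486\right) + 96664} = \frac{1}{\left(\frac{261812}{75} + 45486\right) + 96664} = \frac{1}{\frac{3673262}{75} + 96664} = \frac{1}{\frac{10923062}{75}} = \frac{75}{10923062}$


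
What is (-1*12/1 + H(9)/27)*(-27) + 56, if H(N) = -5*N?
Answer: 425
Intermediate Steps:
(-1*12/1 + H(9)/27)*(-27) + 56 = (-1*12/1 - 5*9/27)*(-27) + 56 = (-12*1 - 45*1/27)*(-27) + 56 = (-12 - 5/3)*(-27) + 56 = -41/3*(-27) + 56 = 369 + 56 = 425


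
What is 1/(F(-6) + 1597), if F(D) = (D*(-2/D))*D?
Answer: 1/1609 ≈ 0.00062150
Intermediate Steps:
F(D) = -2*D
1/(F(-6) + 1597) = 1/(-2*(-6) + 1597) = 1/(12 + 1597) = 1/1609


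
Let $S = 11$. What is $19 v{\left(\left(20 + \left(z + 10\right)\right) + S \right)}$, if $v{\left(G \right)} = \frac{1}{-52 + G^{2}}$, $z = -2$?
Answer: $\frac{19}{1469} \approx 0.012934$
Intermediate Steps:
$19 v{\left(\left(20 + \left(z + 10\right)\right) + S \right)} = \frac{19}{-52 + \left(\left(20 + \left(-2 + 10\right)\right) + 11\right)^{2}} = \frac{19}{-52 + \left(\left(20 + 8\right) + 11\right)^{2}} = \frac{19}{-52 + \left(28 + 11\right)^{2}} = \frac{19}{-52 + 39^{2}} = \frac{19}{-52 + 1521} = \frac{19}{1469}$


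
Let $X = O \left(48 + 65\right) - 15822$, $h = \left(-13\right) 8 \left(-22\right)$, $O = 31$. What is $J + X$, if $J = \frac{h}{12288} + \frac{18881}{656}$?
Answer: $- \frac{386988521}{31488} \approx -12290.0$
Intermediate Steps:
$h = 2288$ ($h = \left(-104\right) \left(-22\right) = 2288$)
$X = -12319$ ($X = 31 \left(48 + 65\right) - 15822 = 31 \cdot 113 - 15822 = 3503 - 15822 = -12319$)
$J = \frac{912151}{31488}$ ($J = \frac{2288}{12288} + \frac{18881}{656} = 2288 \cdot \frac{1}{12288} + 18881 \cdot \frac{1}{656} = \frac{143}{768} + \frac{18881}{656} = \frac{912151}{31488} \approx 28.968$)
$J + X = \frac{912151}{31488} - 12319 = - \frac{386988521}{31488}$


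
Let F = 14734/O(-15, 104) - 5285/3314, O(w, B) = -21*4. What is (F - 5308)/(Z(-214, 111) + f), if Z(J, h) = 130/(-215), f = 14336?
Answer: -4103522852/10724818167 ≈ -0.38262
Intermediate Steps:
O(w, B) = -84
Z(J, h) = -26/43 (Z(J, h) = 130*(-1/215) = -26/43)
F = -6159052/34797 (F = 14734/(-84) - 5285/3314 = 14734*(-1/84) - 5285*1/3314 = -7367/42 - 5285/3314 = -6159052/34797 ≈ -177.00)
(F - 5308)/(Z(-214, 111) + f) = (-6159052/34797 - 5308)/(-26/43 + 14336) = -190861528/(34797*616422/43) = -190861528/34797*43/616422 = -4103522852/10724818167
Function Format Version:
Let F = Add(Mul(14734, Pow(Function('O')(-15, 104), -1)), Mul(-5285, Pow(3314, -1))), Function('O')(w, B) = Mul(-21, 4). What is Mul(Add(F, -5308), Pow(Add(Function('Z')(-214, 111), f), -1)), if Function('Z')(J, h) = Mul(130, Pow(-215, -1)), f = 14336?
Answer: Rational(-4103522852, 10724818167) ≈ -0.38262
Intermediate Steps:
Function('O')(w, B) = -84
Function('Z')(J, h) = Rational(-26, 43) (Function('Z')(J, h) = Mul(130, Rational(-1, 215)) = Rational(-26, 43))
F = Rational(-6159052, 34797) (F = Add(Mul(14734, Pow(-84, -1)), Mul(-5285, Pow(3314, -1))) = Add(Mul(14734, Rational(-1, 84)), Mul(-5285, Rational(1, 3314))) = Add(Rational(-7367, 42), Rational(-5285, 3314)) = Rational(-6159052, 34797) ≈ -177.00)
Mul(Add(F, -5308), Pow(Add(Function('Z')(-214, 111), f), -1)) = Mul(Add(Rational(-6159052, 34797), -5308), Pow(Add(Rational(-26, 43), 14336), -1)) = Mul(Rational(-190861528, 34797), Pow(Rational(616422, 43), -1)) = Mul(Rational(-190861528, 34797), Rational(43, 616422)) = Rational(-4103522852, 10724818167)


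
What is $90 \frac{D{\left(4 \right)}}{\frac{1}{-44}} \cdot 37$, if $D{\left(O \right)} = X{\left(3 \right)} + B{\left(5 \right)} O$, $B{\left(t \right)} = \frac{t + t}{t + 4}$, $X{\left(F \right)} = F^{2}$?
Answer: $-1969880$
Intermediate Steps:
$B{\left(t \right)} = \frac{2 t}{4 + t}$
$D{\left(O \right)} = 9 + \frac{10 O}{9}$ ($D{\left(O \right)} = 3^{2} + 2 \cdot 5 \frac{1}{4 + 5} O = 9 + 2 \cdot 5 \cdot \frac{1}{9} O = 9 + \frac{10 O}{9}$)
$90 \frac{D{\left(4 \right)}}{\frac{1}{-44}} \cdot 37 = 90 \frac{9 + \frac{10}{9} \cdot 4}{\frac{1}{-44}} \cdot 37 = 90 \frac{9 + \frac{40}{9}}{- \frac{1}{44}} \cdot 37 = 90 \cdot \frac{121}{9} \left(-44\right) 37 = 90 \left(- \frac{5324}{9}\right) 37 = \left(-53240\right) 37 = -1969880$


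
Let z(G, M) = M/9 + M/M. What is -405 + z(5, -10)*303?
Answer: -1316/3 ≈ -438.67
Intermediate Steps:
z(G, M) = 1 + M/9 (z(G, M) = M*(⅑) + 1 = M/9 + 1 = 1 + M/9)
-405 + z(5, -10)*303 = -405 + (1 + (⅑)*(-10))*303 = -405 + (1 - 10/9)*303 = -405 - ⅑*303 = -405 - 101/3 = -1316/3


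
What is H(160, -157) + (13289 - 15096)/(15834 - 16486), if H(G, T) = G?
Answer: 106127/652 ≈ 162.77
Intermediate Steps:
H(160, -157) + (13289 - 15096)/(15834 - 16486) = 160 + (13289 - 15096)/(15834 - 16486) = 160 - 1807/(-652) = 160 - 1807*(-1/652) = 160 + 1807/652 = 106127/652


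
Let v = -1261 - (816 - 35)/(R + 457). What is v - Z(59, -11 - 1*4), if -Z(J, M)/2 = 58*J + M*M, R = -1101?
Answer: 3886033/644 ≈ 6034.2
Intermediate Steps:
Z(J, M) = -116*J - 2*M**2 (Z(J, M) = -2*(58*J + M*M) = -2*(58*J + M**2) = -2*(M**2 + 58*J) = -116*J - 2*M**2)
v = -811303/644 (v = -1261 - (816 - 35)/(-1101 + 457) = -1261 - 781/(-644) = -1261 - 781*(-1)/644 = -1261 - 1*(-781/644) = -1261 + 781/644 = -811303/644 ≈ -1259.8)
v - Z(59, -11 - 1*4) = -811303/644 - (-116*59 - 2*(-11 - 1*4)**2) = -811303/644 - (-6844 - 2*(-11 - 4)**2) = -811303/644 - (-6844 - 2*(-15)**2) = -811303/644 - (-6844 - 2*225) = -811303/644 - (-6844 - 450) = -811303/644 - 1*(-7294) = -811303/644 + 7294 = 3886033/644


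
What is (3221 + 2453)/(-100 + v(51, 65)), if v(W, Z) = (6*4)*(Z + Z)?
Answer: 2837/1510 ≈ 1.8788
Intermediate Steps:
v(W, Z) = 48*Z (v(W, Z) = 24*(2*Z) = 48*Z)
(3221 + 2453)/(-100 + v(51, 65)) = (3221 + 2453)/(-100 + 48*65) = 5674/(-100 + 3120) = 5674/3020 = 5674*(1/3020) = 2837/1510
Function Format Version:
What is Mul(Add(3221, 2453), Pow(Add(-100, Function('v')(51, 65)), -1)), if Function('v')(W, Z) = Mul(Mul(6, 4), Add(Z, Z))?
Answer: Rational(2837, 1510) ≈ 1.8788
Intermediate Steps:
Function('v')(W, Z) = Mul(48, Z) (Function('v')(W, Z) = Mul(24, Mul(2, Z)) = Mul(48, Z))
Mul(Add(3221, 2453), Pow(Add(-100, Function('v')(51, 65)), -1)) = Mul(Add(3221, 2453), Pow(Add(-100, Mul(48, 65)), -1)) = Mul(5674, Pow(Add(-100, 3120), -1)) = Mul(5674, Pow(3020, -1)) = Mul(5674, Rational(1, 3020)) = Rational(2837, 1510)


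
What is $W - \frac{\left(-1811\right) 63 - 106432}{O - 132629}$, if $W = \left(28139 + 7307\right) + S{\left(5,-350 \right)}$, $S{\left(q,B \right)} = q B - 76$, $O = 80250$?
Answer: $\frac{1760761455}{52379} \approx 33616.0$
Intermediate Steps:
$S{\left(q,B \right)} = -76 + B q$ ($S{\left(q,B \right)} = B q - 76 = -76 + B q$)
$W = 33620$ ($W = \left(28139 + 7307\right) - 1826 = 35446 - 1826 = 33620$)
$W - \frac{\left(-1811\right) 63 - 106432}{O - 132629} = 33620 - \frac{\left(-1811\right) 63 - 106432}{80250 - 132629} = 33620 - \frac{-114093 - 106432}{-52379} = 33620 - \left(-220525\right) \left(- \frac{1}{52379}\right) = 33620 - \frac{220525}{52379} = \frac{1760761455}{52379}$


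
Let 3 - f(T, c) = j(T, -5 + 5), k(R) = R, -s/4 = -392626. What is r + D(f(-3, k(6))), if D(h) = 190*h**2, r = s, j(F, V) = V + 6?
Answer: 1572214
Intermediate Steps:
j(F, V) = 6 + V
s = 1570504 (s = -4*(-392626) = 1570504)
r = 1570504
f(T, c) = -3 (f(T, c) = 3 - (6 + (-5 + 5)) = 3 - (6 + 0) = 3 - 1*6 = 3 - 6 = -3)
r + D(f(-3, k(6))) = 1570504 + 190*(-3)**2 = 1570504 + 190*9 = 1570504 + 1710 = 1572214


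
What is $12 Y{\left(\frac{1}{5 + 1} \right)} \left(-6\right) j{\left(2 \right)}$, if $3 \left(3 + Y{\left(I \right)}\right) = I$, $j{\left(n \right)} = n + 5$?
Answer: $1484$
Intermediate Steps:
$j{\left(n \right)} = 5 + n$
$Y{\left(I \right)} = -3 + \frac{I}{3}$
$12 Y{\left(\frac{1}{5 + 1} \right)} \left(-6\right) j{\left(2 \right)} = 12 \left(-3 + \frac{1}{3 \left(5 + 1\right)}\right) \left(-6\right) \left(5 + 2\right) = 12 \left(-3 + \frac{1}{3 \cdot 6}\right) \left(-6\right) 7 = 12 \left(-3 + \frac{1}{3} \cdot \frac{1}{6}\right) \left(-6\right) 7 = 12 \left(-3 + \frac{1}{18}\right) \left(-6\right) 7 = 12 \left(\left(- \frac{53}{18}\right) \left(-6\right)\right) 7 = 12 \cdot \frac{53}{3} \cdot 7 = 212 \cdot 7 = 1484$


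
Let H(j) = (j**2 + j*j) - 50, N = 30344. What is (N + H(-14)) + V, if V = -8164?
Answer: 22522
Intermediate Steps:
H(j) = -50 + 2*j**2 (H(j) = (j**2 + j**2) - 50 = 2*j**2 - 50 = -50 + 2*j**2)
(N + H(-14)) + V = (30344 + (-50 + 2*(-14)**2)) - 8164 = (30344 + (-50 + 2*196)) - 8164 = (30344 + (-50 + 392)) - 8164 = (30344 + 342) - 8164 = 30686 - 8164 = 22522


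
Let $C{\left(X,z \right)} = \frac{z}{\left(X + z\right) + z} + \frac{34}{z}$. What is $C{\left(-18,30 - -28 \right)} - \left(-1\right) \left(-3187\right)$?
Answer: $- \frac{4527053}{1421} \approx -3185.8$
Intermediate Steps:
$C{\left(X,z \right)} = \frac{34}{z} + \frac{z}{X + 2 z}$ ($C{\left(X,z \right)} = \frac{z}{X + 2 z} + \frac{34}{z} = \frac{34}{z} + \frac{z}{X + 2 z}$)
$C{\left(-18,30 - -28 \right)} - \left(-1\right) \left(-3187\right) = \frac{\left(30 - -28\right)^{2} + 34 \left(-18\right) + 68 \left(30 - -28\right)}{\left(30 - -28\right) \left(-18 + 2 \left(30 - -28\right)\right)} - \left(-1\right) \left(-3187\right) = \frac{\left(30 + 28\right)^{2} - 612 + 68 \left(30 + 28\right)}{\left(30 + 28\right) \left(-18 + 2 \left(30 + 28\right)\right)} - 3187 = \frac{58^{2} - 612 + 68 \cdot 58}{58 \left(-18 + 2 \cdot 58\right)} - 3187 = \frac{3364 - 612 + 3944}{58 \left(-18 + 116\right)} - 3187 = \frac{1}{58} \cdot \frac{1}{98} \cdot 6696 - 3187 = \frac{1674}{1421} - 3187 = - \frac{4527053}{1421}$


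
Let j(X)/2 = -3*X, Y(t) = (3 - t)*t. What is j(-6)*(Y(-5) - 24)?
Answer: -2304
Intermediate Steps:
Y(t) = t*(3 - t)
j(X) = -6*X (j(X) = 2*(-3*X) = -6*X)
j(-6)*(Y(-5) - 24) = (-6*(-6))*(-5*(3 - 1*(-5)) - 24) = 36*(-5*(3 + 5) - 24) = 36*(-5*8 - 24) = 36*(-40 - 24) = 36*(-64) = -2304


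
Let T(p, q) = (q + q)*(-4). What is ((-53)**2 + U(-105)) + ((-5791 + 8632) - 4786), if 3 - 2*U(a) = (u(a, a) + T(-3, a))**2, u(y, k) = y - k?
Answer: -703869/2 ≈ -3.5193e+5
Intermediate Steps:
T(p, q) = -8*q (T(p, q) = (2*q)*(-4) = -8*q)
U(a) = 3/2 - 32*a**2 (U(a) = 3/2 - ((a - a) - 8*a)**2/2 = 3/2 - (0 - 8*a)**2/2 = 3/2 - 64*a**2/2 = 3/2 - 32*a**2)
((-53)**2 + U(-105)) + ((-5791 + 8632) - 4786) = ((-53)**2 + (3/2 - 32*(-105)**2)) + ((-5791 + 8632) - 4786) = (2809 + (3/2 - 32*11025)) + (2841 - 4786) = (2809 + (3/2 - 352800)) - 1945 = (2809 - 705597/2) - 1945 = -699979/2 - 1945 = -703869/2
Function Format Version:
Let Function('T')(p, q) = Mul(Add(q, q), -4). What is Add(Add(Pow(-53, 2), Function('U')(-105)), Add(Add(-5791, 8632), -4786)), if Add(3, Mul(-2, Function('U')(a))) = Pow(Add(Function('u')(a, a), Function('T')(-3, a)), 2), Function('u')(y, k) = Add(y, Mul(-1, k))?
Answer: Rational(-703869, 2) ≈ -3.5193e+5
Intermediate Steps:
Function('T')(p, q) = Mul(-8, q) (Function('T')(p, q) = Mul(Mul(2, q), -4) = Mul(-8, q))
Function('U')(a) = Add(Rational(3, 2), Mul(-32, Pow(a, 2))) (Function('U')(a) = Add(Rational(3, 2), Mul(Rational(-1, 2), Pow(Add(Add(a, Mul(-1, a)), Mul(-8, a)), 2))) = Add(Rational(3, 2), Mul(Rational(-1, 2), Pow(Add(0, Mul(-8, a)), 2))) = Add(Rational(3, 2), Mul(Rational(-1, 2), Pow(Mul(-8, a), 2))) = Add(Rational(3, 2), Mul(Rational(-1, 2), Mul(64, Pow(a, 2)))) = Add(Rational(3, 2), Mul(-32, Pow(a, 2))))
Add(Add(Pow(-53, 2), Function('U')(-105)), Add(Add(-5791, 8632), -4786)) = Add(Add(Pow(-53, 2), Add(Rational(3, 2), Mul(-32, Pow(-105, 2)))), Add(Add(-5791, 8632), -4786)) = Add(Add(2809, Add(Rational(3, 2), Mul(-32, 11025))), Add(2841, -4786)) = Add(Add(2809, Add(Rational(3, 2), -352800)), -1945) = Add(Add(2809, Rational(-705597, 2)), -1945) = Add(Rational(-699979, 2), -1945) = Rational(-703869, 2)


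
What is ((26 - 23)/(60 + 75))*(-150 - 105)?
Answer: -17/3 ≈ -5.6667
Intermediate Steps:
((26 - 23)/(60 + 75))*(-150 - 105) = (3/135)*(-255) = (3*(1/135))*(-255) = (1/45)*(-255) = -17/3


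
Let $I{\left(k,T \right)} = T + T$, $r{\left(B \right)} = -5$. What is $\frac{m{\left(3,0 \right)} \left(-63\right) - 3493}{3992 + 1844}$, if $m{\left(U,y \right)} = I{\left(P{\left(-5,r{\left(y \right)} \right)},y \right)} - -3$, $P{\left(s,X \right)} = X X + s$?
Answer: $- \frac{1841}{2918} \approx -0.63091$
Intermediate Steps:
$P{\left(s,X \right)} = s + X^{2}$ ($P{\left(s,X \right)} = X^{2} + s = s + X^{2}$)
$I{\left(k,T \right)} = 2 T$
$m{\left(U,y \right)} = 3 + 2 y$ ($m{\left(U,y \right)} = 2 y - -3 = 2 y + 3 = 3 + 2 y$)
$\frac{m{\left(3,0 \right)} \left(-63\right) - 3493}{3992 + 1844} = \frac{\left(3 + 2 \cdot 0\right) \left(-63\right) - 3493}{3992 + 1844} = \frac{\left(3 + 0\right) \left(-63\right) - 3493}{5836} = \left(3 \left(-63\right) - 3493\right) \frac{1}{5836} = \left(-189 - 3493\right) \frac{1}{5836} = \left(-3682\right) \frac{1}{5836} = - \frac{1841}{2918}$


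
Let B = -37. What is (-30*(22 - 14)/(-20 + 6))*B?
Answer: -4440/7 ≈ -634.29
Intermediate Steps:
(-30*(22 - 14)/(-20 + 6))*B = -30*(22 - 14)/(-20 + 6)*(-37) = -240/(-14)*(-37) = -240*(-1)/14*(-37) = -30*(-4/7)*(-37) = (120/7)*(-37) = -4440/7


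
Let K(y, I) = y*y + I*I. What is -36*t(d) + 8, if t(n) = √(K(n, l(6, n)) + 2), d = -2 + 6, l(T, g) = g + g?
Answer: 8 - 36*√82 ≈ -317.99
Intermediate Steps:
l(T, g) = 2*g
K(y, I) = I² + y² (K(y, I) = y² + I² = I² + y²)
d = 4
t(n) = √(2 + 5*n²) (t(n) = √(((2*n)² + n²) + 2) = √((4*n² + n²) + 2) = √(5*n² + 2) = √(2 + 5*n²))
-36*t(d) + 8 = -36*√(2 + 5*4²) + 8 = -36*√(2 + 5*16) + 8 = -36*√(2 + 80) + 8 = -36*√82 + 8 = 8 - 36*√82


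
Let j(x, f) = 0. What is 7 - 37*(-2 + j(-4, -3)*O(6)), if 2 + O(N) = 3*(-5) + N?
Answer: 81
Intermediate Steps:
O(N) = -17 + N (O(N) = -2 + (3*(-5) + N) = -2 + (-15 + N) = -17 + N)
7 - 37*(-2 + j(-4, -3)*O(6)) = 7 - 37*(-2 + 0*(-17 + 6)) = 7 - 37*(-2 + 0*(-11)) = 7 - 37*(-2 + 0) = 7 - 37*(-2) = 7 + 74 = 81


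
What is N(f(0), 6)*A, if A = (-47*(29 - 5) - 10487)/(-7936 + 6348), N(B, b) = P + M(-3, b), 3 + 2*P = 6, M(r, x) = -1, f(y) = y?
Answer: 11615/3176 ≈ 3.6571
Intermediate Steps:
P = 3/2 (P = -3/2 + (1/2)*6 = -3/2 + 3 = 3/2 ≈ 1.5000)
N(B, b) = 1/2 (N(B, b) = 3/2 - 1 = 1/2)
A = 11615/1588 (A = (-47*24 - 10487)/(-1588) = (-1128 - 10487)*(-1/1588) = -11615*(-1/1588) = 11615/1588 ≈ 7.3142)
N(f(0), 6)*A = (1/2)*(11615/1588) = 11615/3176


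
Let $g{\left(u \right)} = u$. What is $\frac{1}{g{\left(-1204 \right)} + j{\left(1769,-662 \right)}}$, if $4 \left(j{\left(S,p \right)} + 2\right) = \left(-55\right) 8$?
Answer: $- \frac{1}{1316} \approx -0.00075988$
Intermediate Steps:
$j{\left(S,p \right)} = -112$ ($j{\left(S,p \right)} = -2 + \frac{\left(-55\right) 8}{4} = -2 + \frac{1}{4} \left(-440\right) = -2 - 110 = -112$)
$\frac{1}{g{\left(-1204 \right)} + j{\left(1769,-662 \right)}} = \frac{1}{-1204 - 112} = \frac{1}{-1316} = - \frac{1}{1316}$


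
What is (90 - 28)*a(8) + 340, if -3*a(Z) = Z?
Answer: 524/3 ≈ 174.67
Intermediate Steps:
a(Z) = -Z/3
(90 - 28)*a(8) + 340 = (90 - 28)*(-⅓*8) + 340 = 62*(-8/3) + 340 = -496/3 + 340 = 524/3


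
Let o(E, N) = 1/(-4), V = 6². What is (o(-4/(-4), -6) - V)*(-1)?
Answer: 145/4 ≈ 36.250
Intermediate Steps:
V = 36
o(E, N) = -¼
(o(-4/(-4), -6) - V)*(-1) = (-¼ - 1*36)*(-1) = (-¼ - 36)*(-1) = -145/4*(-1) = 145/4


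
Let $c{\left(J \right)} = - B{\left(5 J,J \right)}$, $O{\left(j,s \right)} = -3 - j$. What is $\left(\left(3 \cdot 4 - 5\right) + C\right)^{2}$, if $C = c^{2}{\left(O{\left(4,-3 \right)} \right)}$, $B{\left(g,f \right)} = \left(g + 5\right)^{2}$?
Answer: $656111340049$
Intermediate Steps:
$B{\left(g,f \right)} = \left(5 + g\right)^{2}$
$c{\left(J \right)} = - \left(5 + 5 J\right)^{2}$
$C = 810000$ ($C = \left(- 25 \left(1 - 7\right)^{2}\right)^{2} = \left(- 25 \left(-6\right)^{2}\right)^{2} = \left(\left(-25\right) 36\right)^{2} = \left(-900\right)^{2} = 810000$)
$\left(\left(3 \cdot 4 - 5\right) + C\right)^{2} = \left(\left(3 \cdot 4 - 5\right) + 810000\right)^{2} = \left(\left(12 - 5\right) + 810000\right)^{2} = \left(7 + 810000\right)^{2} = 810007^{2} = 656111340049$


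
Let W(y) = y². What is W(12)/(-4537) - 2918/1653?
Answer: -13476998/7499661 ≈ -1.7970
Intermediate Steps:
W(12)/(-4537) - 2918/1653 = 12²/(-4537) - 2918/1653 = 144*(-1/4537) - 2918*1/1653 = -144/4537 - 2918/1653 = -13476998/7499661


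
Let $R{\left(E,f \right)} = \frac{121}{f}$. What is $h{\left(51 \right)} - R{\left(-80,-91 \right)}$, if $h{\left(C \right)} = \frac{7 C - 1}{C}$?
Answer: $\frac{38567}{4641} \approx 8.3101$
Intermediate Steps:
$h{\left(C \right)} = \frac{-1 + 7 C}{C}$
$h{\left(51 \right)} - R{\left(-80,-91 \right)} = \left(7 - \frac{1}{51}\right) - \frac{121}{-91} = \left(7 - \frac{1}{51}\right) - 121 \left(- \frac{1}{91}\right) = \left(7 - \frac{1}{51}\right) - - \frac{121}{91} = \frac{356}{51} + \frac{121}{91} = \frac{38567}{4641}$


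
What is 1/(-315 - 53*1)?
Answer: -1/368 ≈ -0.0027174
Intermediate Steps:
1/(-315 - 53*1) = 1/(-315 - 53) = 1/(-368) = -1/368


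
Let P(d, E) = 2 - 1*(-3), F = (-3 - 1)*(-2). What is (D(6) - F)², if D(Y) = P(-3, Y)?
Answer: 9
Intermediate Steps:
F = 8 (F = -4*(-2) = 8)
P(d, E) = 5 (P(d, E) = 2 + 3 = 5)
D(Y) = 5
(D(6) - F)² = (5 - 1*8)² = (5 - 8)² = (-3)² = 9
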